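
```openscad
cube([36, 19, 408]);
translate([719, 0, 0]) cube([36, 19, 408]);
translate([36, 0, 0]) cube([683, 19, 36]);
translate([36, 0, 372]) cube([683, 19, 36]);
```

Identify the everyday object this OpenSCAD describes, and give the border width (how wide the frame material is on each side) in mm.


A picture frame. The border width is 36 mm.

Four thin pieces enclosing a rectangular opening — a picture frame. The two full-height stiles are 408 mm tall; the top rail sits at z = 372 and is 36 mm tall, so the border above the opening is 408 − 372 = 36 mm, matching the stile x-width.


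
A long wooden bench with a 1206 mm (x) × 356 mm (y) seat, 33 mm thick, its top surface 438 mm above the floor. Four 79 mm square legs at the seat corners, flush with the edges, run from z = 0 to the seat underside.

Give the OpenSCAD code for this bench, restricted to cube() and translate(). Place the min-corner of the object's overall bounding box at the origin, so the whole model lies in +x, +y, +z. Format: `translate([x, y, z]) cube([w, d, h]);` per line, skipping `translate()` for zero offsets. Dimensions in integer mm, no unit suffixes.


translate([0, 0, 405]) cube([1206, 356, 33]);
cube([79, 79, 405]);
translate([0, 277, 0]) cube([79, 79, 405]);
translate([1127, 0, 0]) cube([79, 79, 405]);
translate([1127, 277, 0]) cube([79, 79, 405]);


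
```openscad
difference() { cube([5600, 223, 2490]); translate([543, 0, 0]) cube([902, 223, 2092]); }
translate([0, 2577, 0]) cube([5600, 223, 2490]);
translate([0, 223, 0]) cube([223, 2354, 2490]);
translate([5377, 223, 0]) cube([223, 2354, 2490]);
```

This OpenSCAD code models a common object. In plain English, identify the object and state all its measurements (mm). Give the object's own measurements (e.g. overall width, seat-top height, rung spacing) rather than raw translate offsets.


A single room: four walls, each 2490 mm tall and 223 mm thick, enclosing an outside footprint 5600×2800 mm (x × y), no floor or roof. The front and back walls (−y and +y sides) run the full x-width; the side walls fit between their inner faces. A door opening 902 mm wide and 2092 mm tall is cut through the front wall from the floor up, its −x edge 543 mm from the wall's −x end.


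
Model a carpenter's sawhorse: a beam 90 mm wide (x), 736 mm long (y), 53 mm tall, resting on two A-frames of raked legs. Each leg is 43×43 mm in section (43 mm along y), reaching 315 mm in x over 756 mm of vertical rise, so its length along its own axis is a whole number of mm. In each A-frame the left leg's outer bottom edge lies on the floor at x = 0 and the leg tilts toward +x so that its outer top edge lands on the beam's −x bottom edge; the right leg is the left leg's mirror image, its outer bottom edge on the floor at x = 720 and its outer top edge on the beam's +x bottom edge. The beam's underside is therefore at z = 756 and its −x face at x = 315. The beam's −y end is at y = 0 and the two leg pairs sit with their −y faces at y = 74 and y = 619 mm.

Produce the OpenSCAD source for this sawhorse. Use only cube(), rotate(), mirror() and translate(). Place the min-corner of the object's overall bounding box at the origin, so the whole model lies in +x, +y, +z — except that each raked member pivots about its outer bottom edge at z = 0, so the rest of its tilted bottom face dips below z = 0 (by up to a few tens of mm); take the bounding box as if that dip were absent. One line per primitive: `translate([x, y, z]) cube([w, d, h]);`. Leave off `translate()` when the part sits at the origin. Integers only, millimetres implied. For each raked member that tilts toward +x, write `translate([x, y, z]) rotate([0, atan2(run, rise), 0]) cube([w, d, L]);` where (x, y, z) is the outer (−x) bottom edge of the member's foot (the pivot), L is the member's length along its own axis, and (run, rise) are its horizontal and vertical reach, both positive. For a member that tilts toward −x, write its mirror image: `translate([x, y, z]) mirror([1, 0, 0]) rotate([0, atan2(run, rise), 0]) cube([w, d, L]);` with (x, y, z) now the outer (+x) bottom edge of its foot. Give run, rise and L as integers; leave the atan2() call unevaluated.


// leg length = √(315² + 756²) = 819
// right-leg outer foot x = 2·315 + 90 = 720
// beam min-corner = (315, 0, 756)
translate([315, 0, 756]) cube([90, 736, 53]);
translate([0, 74, 0]) rotate([0, atan2(315, 756), 0]) cube([43, 43, 819]);
translate([720, 74, 0]) mirror([1, 0, 0]) rotate([0, atan2(315, 756), 0]) cube([43, 43, 819]);
translate([0, 619, 0]) rotate([0, atan2(315, 756), 0]) cube([43, 43, 819]);
translate([720, 619, 0]) mirror([1, 0, 0]) rotate([0, atan2(315, 756), 0]) cube([43, 43, 819]);


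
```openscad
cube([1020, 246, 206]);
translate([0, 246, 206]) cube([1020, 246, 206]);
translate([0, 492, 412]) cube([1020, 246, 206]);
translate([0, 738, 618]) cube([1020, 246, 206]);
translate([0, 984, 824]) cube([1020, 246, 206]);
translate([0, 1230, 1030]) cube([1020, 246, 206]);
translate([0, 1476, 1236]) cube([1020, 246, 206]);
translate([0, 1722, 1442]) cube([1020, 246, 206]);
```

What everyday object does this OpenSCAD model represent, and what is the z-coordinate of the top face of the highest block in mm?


A staircase. The total rise is 1648 mm.

8 identical blocks, each offset up and back from the previous — a staircase. Each step is 206 mm tall and there are 8 of them, so the total rise is 8 × 206 = 1648 mm.


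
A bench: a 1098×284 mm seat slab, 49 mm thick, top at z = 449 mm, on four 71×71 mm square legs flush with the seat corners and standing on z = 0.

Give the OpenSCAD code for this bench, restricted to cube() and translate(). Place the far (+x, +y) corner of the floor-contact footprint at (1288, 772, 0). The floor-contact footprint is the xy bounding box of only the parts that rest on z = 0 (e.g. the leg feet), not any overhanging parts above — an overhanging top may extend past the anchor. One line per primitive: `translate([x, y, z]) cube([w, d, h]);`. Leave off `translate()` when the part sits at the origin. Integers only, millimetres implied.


translate([190, 488, 400]) cube([1098, 284, 49]);
translate([190, 488, 0]) cube([71, 71, 400]);
translate([190, 701, 0]) cube([71, 71, 400]);
translate([1217, 488, 0]) cube([71, 71, 400]);
translate([1217, 701, 0]) cube([71, 71, 400]);


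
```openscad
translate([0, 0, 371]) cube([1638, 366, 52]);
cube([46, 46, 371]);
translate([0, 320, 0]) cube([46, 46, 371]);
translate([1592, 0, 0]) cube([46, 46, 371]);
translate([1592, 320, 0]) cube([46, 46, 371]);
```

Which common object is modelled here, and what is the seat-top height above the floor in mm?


A bench. The seat-top height is 423 mm.

A long slab on four corner posts — a bench. The slab sits at z = 371 with thickness 52, so the top is 371 + 52 = 423 mm.


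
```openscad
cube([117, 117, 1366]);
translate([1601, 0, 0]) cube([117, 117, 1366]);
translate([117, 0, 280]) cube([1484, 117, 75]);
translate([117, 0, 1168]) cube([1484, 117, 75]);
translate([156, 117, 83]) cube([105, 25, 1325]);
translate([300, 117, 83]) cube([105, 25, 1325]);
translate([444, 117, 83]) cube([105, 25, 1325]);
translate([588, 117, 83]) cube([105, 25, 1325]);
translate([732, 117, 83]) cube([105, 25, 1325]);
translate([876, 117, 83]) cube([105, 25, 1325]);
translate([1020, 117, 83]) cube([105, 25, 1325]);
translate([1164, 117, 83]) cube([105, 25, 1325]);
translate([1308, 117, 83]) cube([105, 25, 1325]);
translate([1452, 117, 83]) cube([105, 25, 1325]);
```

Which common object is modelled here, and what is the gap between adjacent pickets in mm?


A fence section. The picket gap is 39 mm.

Two posts, two rails, 10 pickets — a fence section. Span 1484 mm holds 10 pickets of 105 mm with 11 equal gaps: ⌊(1484 − 10·105) / 11⌋ = 39 mm.


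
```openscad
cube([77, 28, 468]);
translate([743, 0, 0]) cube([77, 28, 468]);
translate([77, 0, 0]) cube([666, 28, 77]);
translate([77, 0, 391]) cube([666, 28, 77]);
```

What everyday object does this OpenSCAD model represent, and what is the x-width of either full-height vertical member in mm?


A picture frame. The border width is 77 mm.

Four thin pieces enclosing a rectangular opening — a picture frame. The two full-height stiles are 468 mm tall; the top rail sits at z = 391 and is 77 mm tall, so the border above the opening is 468 − 391 = 77 mm, matching the stile x-width.


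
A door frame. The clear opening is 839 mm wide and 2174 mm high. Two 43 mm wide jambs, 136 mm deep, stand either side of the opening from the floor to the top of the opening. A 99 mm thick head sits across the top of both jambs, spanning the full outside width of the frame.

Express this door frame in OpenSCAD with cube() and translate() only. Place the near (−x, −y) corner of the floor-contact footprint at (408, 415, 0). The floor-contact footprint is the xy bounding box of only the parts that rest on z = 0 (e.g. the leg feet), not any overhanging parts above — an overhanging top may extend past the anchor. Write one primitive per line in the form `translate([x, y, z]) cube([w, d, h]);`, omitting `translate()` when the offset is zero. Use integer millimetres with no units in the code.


translate([408, 415, 0]) cube([43, 136, 2174]);
translate([1290, 415, 0]) cube([43, 136, 2174]);
translate([408, 415, 2174]) cube([925, 136, 99]);


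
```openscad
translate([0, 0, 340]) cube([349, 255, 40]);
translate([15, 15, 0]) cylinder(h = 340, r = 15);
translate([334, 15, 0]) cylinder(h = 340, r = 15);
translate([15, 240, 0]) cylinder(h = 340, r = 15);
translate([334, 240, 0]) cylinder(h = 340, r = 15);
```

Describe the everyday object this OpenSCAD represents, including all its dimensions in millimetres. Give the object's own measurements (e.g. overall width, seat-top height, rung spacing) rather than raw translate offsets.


A four-legged stool. The seat is a 349×255×40 mm slab whose top surface is at z = 380 mm; four round legs, each 30 mm in diameter, run from the floor (z = 0) to the underside of the seat, each leg's axis is inset half a diameter from the nearest pair of seat edges (so the leg's bounding box is flush with the corner).


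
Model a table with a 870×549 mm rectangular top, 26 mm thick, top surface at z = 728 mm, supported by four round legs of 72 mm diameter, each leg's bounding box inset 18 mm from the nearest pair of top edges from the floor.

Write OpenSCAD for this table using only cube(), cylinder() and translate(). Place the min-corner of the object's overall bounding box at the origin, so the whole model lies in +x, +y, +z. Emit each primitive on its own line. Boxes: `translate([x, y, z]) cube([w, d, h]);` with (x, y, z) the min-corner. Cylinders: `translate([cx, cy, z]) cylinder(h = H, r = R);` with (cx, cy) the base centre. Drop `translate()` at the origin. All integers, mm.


translate([0, 0, 702]) cube([870, 549, 26]);
translate([54, 54, 0]) cylinder(h = 702, r = 36);
translate([816, 54, 0]) cylinder(h = 702, r = 36);
translate([54, 495, 0]) cylinder(h = 702, r = 36);
translate([816, 495, 0]) cylinder(h = 702, r = 36);


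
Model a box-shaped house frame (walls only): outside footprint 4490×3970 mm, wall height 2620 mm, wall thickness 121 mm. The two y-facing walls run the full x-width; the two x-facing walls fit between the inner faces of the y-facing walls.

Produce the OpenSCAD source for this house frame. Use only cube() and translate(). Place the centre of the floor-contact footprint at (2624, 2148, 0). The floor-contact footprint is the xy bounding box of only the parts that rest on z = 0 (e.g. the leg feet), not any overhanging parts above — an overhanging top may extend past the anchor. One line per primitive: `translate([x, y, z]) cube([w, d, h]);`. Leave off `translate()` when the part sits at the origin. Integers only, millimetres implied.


translate([379, 163, 0]) cube([4490, 121, 2620]);
translate([379, 4012, 0]) cube([4490, 121, 2620]);
translate([379, 284, 0]) cube([121, 3728, 2620]);
translate([4748, 284, 0]) cube([121, 3728, 2620]);


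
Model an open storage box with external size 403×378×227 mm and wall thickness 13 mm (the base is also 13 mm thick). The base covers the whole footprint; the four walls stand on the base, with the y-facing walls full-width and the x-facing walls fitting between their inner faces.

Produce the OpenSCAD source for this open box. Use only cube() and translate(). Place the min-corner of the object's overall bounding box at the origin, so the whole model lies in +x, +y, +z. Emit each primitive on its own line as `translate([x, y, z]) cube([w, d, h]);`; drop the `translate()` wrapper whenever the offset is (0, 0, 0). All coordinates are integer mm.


cube([403, 378, 13]);
translate([0, 0, 13]) cube([403, 13, 214]);
translate([0, 365, 13]) cube([403, 13, 214]);
translate([0, 13, 13]) cube([13, 352, 214]);
translate([390, 13, 13]) cube([13, 352, 214]);


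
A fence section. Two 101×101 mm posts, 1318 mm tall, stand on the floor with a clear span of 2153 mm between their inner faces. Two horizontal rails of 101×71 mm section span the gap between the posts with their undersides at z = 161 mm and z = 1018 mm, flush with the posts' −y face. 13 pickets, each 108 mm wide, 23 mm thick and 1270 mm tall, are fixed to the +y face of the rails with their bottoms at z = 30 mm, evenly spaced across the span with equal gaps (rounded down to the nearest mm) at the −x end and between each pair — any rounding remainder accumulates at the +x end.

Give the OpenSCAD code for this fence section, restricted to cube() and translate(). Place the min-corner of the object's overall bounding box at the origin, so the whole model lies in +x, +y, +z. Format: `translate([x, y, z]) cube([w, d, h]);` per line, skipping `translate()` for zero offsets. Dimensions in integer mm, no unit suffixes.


cube([101, 101, 1318]);
translate([2254, 0, 0]) cube([101, 101, 1318]);
translate([101, 0, 161]) cube([2153, 101, 71]);
translate([101, 0, 1018]) cube([2153, 101, 71]);
translate([154, 101, 30]) cube([108, 23, 1270]);
translate([315, 101, 30]) cube([108, 23, 1270]);
translate([476, 101, 30]) cube([108, 23, 1270]);
translate([637, 101, 30]) cube([108, 23, 1270]);
translate([798, 101, 30]) cube([108, 23, 1270]);
translate([959, 101, 30]) cube([108, 23, 1270]);
translate([1120, 101, 30]) cube([108, 23, 1270]);
translate([1281, 101, 30]) cube([108, 23, 1270]);
translate([1442, 101, 30]) cube([108, 23, 1270]);
translate([1603, 101, 30]) cube([108, 23, 1270]);
translate([1764, 101, 30]) cube([108, 23, 1270]);
translate([1925, 101, 30]) cube([108, 23, 1270]);
translate([2086, 101, 30]) cube([108, 23, 1270]);


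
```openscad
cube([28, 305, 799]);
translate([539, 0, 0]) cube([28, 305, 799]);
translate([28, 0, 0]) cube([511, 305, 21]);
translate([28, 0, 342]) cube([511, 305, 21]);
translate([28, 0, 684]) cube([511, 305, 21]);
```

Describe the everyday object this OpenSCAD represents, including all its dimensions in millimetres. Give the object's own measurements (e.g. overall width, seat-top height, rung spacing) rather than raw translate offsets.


An open bookshelf. Two side panels, each 28 mm thick, 305 mm deep and 799 mm tall, stand 567 mm apart (outside-to-outside). Between them sit 3 shelves, each 21 mm thick and 305 mm deep, spanning the full gap between the sides. The bottom shelf rests on the floor (its underside at z = 0) and the clear gap between one shelf's top and the next shelf's underside is 321 mm.


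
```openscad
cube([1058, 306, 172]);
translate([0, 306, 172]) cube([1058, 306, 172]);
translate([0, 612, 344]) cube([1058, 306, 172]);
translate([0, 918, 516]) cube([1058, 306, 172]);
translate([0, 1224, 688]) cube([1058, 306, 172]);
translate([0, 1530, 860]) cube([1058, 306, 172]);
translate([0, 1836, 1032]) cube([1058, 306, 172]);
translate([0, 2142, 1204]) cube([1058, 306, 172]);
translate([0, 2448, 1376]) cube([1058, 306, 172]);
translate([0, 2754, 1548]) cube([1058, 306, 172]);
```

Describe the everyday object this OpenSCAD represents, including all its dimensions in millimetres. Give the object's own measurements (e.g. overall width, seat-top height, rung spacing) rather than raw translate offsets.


A straight staircase of 10 solid steps. Each step is 1058 mm wide (x), 306 mm deep (y, the going) and 172 mm tall (the rise). The first step rests on the floor; each subsequent step sits one going further in +y and one rise higher in +z, directly behind and above the previous step with no overlap.


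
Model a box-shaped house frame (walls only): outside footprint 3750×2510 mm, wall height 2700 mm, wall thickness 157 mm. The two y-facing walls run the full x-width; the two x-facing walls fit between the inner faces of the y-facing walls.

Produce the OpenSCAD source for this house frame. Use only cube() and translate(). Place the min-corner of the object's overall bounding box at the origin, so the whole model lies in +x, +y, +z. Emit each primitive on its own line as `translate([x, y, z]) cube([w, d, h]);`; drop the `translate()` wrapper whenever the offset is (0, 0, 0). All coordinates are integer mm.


cube([3750, 157, 2700]);
translate([0, 2353, 0]) cube([3750, 157, 2700]);
translate([0, 157, 0]) cube([157, 2196, 2700]);
translate([3593, 157, 0]) cube([157, 2196, 2700]);


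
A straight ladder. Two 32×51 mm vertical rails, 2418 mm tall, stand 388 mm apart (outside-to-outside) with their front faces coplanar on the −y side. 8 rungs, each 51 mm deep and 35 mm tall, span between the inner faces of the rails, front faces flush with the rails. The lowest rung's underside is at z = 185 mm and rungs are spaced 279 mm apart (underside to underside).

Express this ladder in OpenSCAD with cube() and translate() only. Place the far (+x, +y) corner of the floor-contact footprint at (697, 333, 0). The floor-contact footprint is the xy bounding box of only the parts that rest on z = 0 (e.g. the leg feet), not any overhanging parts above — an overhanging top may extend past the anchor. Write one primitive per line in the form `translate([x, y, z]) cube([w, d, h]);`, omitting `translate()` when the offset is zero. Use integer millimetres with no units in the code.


// rung span = 388 - 2*32 = 324
// rung[k] z = 185 + k*279
translate([309, 282, 0]) cube([32, 51, 2418]);
translate([665, 282, 0]) cube([32, 51, 2418]);
translate([341, 282, 185]) cube([324, 51, 35]);
translate([341, 282, 464]) cube([324, 51, 35]);
translate([341, 282, 743]) cube([324, 51, 35]);
translate([341, 282, 1022]) cube([324, 51, 35]);
translate([341, 282, 1301]) cube([324, 51, 35]);
translate([341, 282, 1580]) cube([324, 51, 35]);
translate([341, 282, 1859]) cube([324, 51, 35]);
translate([341, 282, 2138]) cube([324, 51, 35]);


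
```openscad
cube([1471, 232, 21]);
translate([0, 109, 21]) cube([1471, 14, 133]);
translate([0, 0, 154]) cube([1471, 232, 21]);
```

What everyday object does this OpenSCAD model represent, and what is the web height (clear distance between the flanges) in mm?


An I-beam. The web height is 133 mm.

Two wide flanges with a thin centred web — an I-beam. Overall 175 mm minus two 21 mm flanges gives a web of 175 − 2·21 = 133 mm.


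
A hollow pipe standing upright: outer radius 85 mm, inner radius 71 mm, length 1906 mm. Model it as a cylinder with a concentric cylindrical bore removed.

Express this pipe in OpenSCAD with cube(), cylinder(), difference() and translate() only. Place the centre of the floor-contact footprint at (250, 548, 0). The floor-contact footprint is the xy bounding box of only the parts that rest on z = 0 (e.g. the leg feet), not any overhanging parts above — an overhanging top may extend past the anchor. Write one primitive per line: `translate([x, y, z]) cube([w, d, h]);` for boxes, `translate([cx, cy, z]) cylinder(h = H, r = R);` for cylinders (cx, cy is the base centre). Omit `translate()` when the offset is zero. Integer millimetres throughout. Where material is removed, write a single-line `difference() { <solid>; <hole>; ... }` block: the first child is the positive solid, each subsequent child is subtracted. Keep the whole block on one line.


difference() { translate([250, 548, 0]) cylinder(h = 1906, r = 85); translate([250, 548, 0]) cylinder(h = 1906, r = 71); }


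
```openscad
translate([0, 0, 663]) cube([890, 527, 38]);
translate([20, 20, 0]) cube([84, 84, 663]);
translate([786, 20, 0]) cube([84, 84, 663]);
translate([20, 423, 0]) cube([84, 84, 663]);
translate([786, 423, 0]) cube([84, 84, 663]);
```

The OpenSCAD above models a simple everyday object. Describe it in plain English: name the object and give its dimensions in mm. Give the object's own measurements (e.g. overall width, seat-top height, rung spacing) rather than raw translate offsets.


A rectangular dining table. The top is 890×527×38 mm with its upper surface at z = 701 mm. It stands on four 84×84 mm square legs, each inset 20 mm from the nearest pair of top edges, running from the floor to the underside of the top.


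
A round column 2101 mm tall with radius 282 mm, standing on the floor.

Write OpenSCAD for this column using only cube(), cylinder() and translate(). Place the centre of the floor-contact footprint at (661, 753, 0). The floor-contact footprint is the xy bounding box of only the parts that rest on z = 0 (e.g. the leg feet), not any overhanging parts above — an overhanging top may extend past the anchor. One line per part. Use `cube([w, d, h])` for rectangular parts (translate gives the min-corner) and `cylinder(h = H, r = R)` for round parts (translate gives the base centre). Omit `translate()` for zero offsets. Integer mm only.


translate([661, 753, 0]) cylinder(h = 2101, r = 282);


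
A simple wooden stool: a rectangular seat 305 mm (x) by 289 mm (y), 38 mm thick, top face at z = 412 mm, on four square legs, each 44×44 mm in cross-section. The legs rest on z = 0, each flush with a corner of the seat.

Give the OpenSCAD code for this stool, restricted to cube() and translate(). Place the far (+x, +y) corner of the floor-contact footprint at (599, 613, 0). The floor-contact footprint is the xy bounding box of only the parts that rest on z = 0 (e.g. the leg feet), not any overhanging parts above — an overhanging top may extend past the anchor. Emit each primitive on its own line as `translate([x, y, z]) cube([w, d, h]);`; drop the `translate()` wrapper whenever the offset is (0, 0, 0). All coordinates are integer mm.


// leg_h = 412 - 38 = 374
translate([294, 324, 374]) cube([305, 289, 38]);
translate([294, 324, 0]) cube([44, 44, 374]);
translate([555, 324, 0]) cube([44, 44, 374]);
translate([294, 569, 0]) cube([44, 44, 374]);
translate([555, 569, 0]) cube([44, 44, 374]);


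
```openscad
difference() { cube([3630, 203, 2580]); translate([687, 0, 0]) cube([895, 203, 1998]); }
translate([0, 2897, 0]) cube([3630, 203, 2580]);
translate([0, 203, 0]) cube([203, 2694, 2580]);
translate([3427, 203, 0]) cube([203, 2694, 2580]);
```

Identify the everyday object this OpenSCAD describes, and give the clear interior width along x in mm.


A single room. The interior width is 3224 mm.

Four walls enclosing a rectangle with a door in the front wall — a room. Outside width 3630 minus two 203 mm walls gives 3224 mm.


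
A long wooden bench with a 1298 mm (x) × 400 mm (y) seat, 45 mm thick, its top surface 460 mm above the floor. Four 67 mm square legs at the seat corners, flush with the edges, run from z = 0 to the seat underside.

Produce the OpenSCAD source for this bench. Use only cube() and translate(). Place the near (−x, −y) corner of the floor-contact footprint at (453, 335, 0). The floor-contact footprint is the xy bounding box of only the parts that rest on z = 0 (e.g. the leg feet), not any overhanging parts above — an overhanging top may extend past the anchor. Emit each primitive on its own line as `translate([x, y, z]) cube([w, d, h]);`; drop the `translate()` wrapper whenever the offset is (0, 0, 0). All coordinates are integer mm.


translate([453, 335, 415]) cube([1298, 400, 45]);
translate([453, 335, 0]) cube([67, 67, 415]);
translate([453, 668, 0]) cube([67, 67, 415]);
translate([1684, 335, 0]) cube([67, 67, 415]);
translate([1684, 668, 0]) cube([67, 67, 415]);


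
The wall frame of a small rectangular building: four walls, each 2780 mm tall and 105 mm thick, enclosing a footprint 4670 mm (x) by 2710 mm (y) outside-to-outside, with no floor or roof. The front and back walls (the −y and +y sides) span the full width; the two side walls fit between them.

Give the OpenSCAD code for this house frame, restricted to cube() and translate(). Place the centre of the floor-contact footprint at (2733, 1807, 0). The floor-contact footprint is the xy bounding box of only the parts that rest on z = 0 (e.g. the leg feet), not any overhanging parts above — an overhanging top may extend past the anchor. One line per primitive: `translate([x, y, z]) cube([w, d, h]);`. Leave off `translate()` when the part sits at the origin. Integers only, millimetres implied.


translate([398, 452, 0]) cube([4670, 105, 2780]);
translate([398, 3057, 0]) cube([4670, 105, 2780]);
translate([398, 557, 0]) cube([105, 2500, 2780]);
translate([4963, 557, 0]) cube([105, 2500, 2780]);


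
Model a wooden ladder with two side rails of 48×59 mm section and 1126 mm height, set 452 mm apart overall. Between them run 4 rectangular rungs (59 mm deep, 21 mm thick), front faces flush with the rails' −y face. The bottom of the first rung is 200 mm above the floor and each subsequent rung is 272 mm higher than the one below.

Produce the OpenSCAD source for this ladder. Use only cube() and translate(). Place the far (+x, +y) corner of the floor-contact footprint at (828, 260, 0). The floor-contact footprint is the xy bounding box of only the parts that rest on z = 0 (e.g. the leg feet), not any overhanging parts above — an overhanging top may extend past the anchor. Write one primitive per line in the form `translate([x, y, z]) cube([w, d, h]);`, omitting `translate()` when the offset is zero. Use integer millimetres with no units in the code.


translate([376, 201, 0]) cube([48, 59, 1126]);
translate([780, 201, 0]) cube([48, 59, 1126]);
translate([424, 201, 200]) cube([356, 59, 21]);
translate([424, 201, 472]) cube([356, 59, 21]);
translate([424, 201, 744]) cube([356, 59, 21]);
translate([424, 201, 1016]) cube([356, 59, 21]);


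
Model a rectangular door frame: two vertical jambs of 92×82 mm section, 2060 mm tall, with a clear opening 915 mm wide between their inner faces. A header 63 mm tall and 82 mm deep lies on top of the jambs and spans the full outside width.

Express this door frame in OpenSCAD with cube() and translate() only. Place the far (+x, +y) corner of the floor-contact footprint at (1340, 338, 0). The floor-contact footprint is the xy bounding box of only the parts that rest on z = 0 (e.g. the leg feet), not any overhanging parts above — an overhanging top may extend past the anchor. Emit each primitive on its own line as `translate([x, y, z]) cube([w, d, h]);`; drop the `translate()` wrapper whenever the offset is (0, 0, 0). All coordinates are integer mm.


translate([241, 256, 0]) cube([92, 82, 2060]);
translate([1248, 256, 0]) cube([92, 82, 2060]);
translate([241, 256, 2060]) cube([1099, 82, 63]);


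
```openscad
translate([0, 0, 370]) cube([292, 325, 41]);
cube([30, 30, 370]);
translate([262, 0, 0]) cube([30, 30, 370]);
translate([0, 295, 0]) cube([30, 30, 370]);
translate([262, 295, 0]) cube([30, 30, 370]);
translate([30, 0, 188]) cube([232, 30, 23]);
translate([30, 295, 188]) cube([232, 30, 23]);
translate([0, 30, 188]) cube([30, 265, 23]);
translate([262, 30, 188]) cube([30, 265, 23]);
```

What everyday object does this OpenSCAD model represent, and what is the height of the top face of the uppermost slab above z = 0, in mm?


A stool. The seat height is 411 mm.

A 292×325×41 slab at z = 370 on four corner posts — a stool. The seat top is 370 + 41 = 411 mm.


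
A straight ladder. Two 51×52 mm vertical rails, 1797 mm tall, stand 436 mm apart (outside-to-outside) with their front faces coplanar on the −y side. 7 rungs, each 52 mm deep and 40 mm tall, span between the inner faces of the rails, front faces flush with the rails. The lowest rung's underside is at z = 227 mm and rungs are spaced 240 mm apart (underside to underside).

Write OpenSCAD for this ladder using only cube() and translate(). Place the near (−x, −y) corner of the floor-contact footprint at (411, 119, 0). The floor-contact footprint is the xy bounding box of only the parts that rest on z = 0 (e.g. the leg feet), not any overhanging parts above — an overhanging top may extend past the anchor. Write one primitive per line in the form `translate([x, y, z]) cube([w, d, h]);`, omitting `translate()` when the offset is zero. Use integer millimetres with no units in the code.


translate([411, 119, 0]) cube([51, 52, 1797]);
translate([796, 119, 0]) cube([51, 52, 1797]);
translate([462, 119, 227]) cube([334, 52, 40]);
translate([462, 119, 467]) cube([334, 52, 40]);
translate([462, 119, 707]) cube([334, 52, 40]);
translate([462, 119, 947]) cube([334, 52, 40]);
translate([462, 119, 1187]) cube([334, 52, 40]);
translate([462, 119, 1427]) cube([334, 52, 40]);
translate([462, 119, 1667]) cube([334, 52, 40]);


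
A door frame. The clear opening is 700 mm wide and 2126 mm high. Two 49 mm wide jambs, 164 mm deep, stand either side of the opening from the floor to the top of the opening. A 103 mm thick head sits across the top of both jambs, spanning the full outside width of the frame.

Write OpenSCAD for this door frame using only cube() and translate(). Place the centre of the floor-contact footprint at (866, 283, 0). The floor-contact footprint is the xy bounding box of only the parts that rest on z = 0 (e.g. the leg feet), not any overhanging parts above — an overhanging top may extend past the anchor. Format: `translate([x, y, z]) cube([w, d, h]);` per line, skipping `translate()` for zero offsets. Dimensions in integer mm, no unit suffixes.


translate([467, 201, 0]) cube([49, 164, 2126]);
translate([1216, 201, 0]) cube([49, 164, 2126]);
translate([467, 201, 2126]) cube([798, 164, 103]);


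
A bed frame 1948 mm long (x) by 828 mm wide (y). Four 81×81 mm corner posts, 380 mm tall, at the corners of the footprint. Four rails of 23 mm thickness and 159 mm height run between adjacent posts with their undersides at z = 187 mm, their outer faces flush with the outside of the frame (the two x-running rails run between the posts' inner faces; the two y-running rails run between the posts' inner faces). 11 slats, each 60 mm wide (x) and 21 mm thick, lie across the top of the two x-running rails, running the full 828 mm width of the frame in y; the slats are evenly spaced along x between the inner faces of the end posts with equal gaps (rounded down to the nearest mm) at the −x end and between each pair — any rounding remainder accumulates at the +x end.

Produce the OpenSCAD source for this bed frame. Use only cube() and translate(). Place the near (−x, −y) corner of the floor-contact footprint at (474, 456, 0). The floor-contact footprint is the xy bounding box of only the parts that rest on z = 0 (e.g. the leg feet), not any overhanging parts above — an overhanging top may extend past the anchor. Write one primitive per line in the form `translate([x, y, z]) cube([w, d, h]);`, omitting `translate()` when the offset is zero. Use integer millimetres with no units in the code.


// slat z = rail_z + rail_h = 187 + 159 = 346
// slat gap = ⌊(1786 − 11·60) / 12⌋ = 93
translate([474, 456, 0]) cube([81, 81, 380]);
translate([474, 1203, 0]) cube([81, 81, 380]);
translate([2341, 456, 0]) cube([81, 81, 380]);
translate([2341, 1203, 0]) cube([81, 81, 380]);
translate([555, 456, 187]) cube([1786, 23, 159]);
translate([555, 1261, 187]) cube([1786, 23, 159]);
translate([474, 537, 187]) cube([23, 666, 159]);
translate([2399, 537, 187]) cube([23, 666, 159]);
translate([648, 456, 346]) cube([60, 828, 21]);
translate([801, 456, 346]) cube([60, 828, 21]);
translate([954, 456, 346]) cube([60, 828, 21]);
translate([1107, 456, 346]) cube([60, 828, 21]);
translate([1260, 456, 346]) cube([60, 828, 21]);
translate([1413, 456, 346]) cube([60, 828, 21]);
translate([1566, 456, 346]) cube([60, 828, 21]);
translate([1719, 456, 346]) cube([60, 828, 21]);
translate([1872, 456, 346]) cube([60, 828, 21]);
translate([2025, 456, 346]) cube([60, 828, 21]);
translate([2178, 456, 346]) cube([60, 828, 21]);


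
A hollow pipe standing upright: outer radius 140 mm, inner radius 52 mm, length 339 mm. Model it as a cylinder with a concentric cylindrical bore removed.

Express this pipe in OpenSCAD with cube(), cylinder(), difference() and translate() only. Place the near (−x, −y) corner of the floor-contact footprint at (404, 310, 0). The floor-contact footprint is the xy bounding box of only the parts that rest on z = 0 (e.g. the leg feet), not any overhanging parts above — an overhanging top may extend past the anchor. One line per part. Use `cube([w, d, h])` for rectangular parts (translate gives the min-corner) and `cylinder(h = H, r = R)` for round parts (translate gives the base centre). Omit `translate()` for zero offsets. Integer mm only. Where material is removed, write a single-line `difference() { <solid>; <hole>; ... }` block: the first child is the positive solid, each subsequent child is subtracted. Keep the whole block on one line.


difference() { translate([544, 450, 0]) cylinder(h = 339, r = 140); translate([544, 450, 0]) cylinder(h = 339, r = 52); }


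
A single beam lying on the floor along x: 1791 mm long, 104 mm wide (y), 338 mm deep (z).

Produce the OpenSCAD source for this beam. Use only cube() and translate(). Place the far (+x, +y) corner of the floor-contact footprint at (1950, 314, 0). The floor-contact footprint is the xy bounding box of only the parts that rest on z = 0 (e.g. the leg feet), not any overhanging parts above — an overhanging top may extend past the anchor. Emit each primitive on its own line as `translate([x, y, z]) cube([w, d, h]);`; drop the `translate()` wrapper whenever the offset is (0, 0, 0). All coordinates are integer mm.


translate([159, 210, 0]) cube([1791, 104, 338]);


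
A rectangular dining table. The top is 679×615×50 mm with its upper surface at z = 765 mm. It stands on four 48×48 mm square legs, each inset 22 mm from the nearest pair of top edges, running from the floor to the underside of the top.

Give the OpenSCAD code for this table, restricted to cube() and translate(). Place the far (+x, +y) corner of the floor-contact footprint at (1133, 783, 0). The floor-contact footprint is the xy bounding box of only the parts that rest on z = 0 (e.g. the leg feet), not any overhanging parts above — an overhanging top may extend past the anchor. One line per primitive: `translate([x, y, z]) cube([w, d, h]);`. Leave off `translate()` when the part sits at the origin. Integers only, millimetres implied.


translate([476, 190, 715]) cube([679, 615, 50]);
translate([498, 212, 0]) cube([48, 48, 715]);
translate([1085, 212, 0]) cube([48, 48, 715]);
translate([498, 735, 0]) cube([48, 48, 715]);
translate([1085, 735, 0]) cube([48, 48, 715]);


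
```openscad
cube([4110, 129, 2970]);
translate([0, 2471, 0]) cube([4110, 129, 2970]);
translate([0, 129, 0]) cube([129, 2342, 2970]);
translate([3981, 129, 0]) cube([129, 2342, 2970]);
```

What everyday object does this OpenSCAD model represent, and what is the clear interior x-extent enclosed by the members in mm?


A house (or room) frame. The interior width is 3852 mm.

Four 2970 mm walls enclosing a rectangle with no floor or roof — a room or house frame. Outside width is 4110 mm and wall thickness is 129 mm, so the interior width is 4110 − 2 × 129 = 3852 mm.


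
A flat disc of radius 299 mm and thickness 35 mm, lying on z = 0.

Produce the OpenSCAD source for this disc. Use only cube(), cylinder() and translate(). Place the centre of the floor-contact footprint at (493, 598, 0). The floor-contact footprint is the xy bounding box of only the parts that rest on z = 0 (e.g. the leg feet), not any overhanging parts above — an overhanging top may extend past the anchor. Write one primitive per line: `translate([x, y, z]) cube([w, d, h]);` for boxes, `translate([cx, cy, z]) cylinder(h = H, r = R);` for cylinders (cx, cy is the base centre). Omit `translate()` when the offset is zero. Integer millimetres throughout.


translate([493, 598, 0]) cylinder(h = 35, r = 299);


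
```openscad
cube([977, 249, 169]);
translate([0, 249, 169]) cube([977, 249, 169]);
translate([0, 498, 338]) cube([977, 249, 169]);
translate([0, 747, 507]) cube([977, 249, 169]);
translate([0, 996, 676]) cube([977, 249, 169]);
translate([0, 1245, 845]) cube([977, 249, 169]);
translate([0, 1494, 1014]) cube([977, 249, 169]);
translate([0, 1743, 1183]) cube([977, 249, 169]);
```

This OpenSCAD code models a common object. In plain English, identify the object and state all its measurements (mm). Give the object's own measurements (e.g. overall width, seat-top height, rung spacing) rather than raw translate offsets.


A straight staircase of 8 solid steps. Each step is 977 mm wide (x), 249 mm deep (y, the going) and 169 mm tall (the rise). The first step rests on the floor; each subsequent step sits one going further in +y and one rise higher in +z, directly behind and above the previous step with no overlap.


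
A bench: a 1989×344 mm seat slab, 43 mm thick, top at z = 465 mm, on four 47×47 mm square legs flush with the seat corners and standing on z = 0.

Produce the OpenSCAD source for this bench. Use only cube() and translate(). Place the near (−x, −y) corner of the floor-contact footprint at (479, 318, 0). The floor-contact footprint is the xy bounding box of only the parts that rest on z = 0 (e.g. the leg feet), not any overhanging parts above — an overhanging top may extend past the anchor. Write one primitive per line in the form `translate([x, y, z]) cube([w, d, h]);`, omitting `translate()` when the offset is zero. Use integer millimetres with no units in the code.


translate([479, 318, 422]) cube([1989, 344, 43]);
translate([479, 318, 0]) cube([47, 47, 422]);
translate([479, 615, 0]) cube([47, 47, 422]);
translate([2421, 318, 0]) cube([47, 47, 422]);
translate([2421, 615, 0]) cube([47, 47, 422]);


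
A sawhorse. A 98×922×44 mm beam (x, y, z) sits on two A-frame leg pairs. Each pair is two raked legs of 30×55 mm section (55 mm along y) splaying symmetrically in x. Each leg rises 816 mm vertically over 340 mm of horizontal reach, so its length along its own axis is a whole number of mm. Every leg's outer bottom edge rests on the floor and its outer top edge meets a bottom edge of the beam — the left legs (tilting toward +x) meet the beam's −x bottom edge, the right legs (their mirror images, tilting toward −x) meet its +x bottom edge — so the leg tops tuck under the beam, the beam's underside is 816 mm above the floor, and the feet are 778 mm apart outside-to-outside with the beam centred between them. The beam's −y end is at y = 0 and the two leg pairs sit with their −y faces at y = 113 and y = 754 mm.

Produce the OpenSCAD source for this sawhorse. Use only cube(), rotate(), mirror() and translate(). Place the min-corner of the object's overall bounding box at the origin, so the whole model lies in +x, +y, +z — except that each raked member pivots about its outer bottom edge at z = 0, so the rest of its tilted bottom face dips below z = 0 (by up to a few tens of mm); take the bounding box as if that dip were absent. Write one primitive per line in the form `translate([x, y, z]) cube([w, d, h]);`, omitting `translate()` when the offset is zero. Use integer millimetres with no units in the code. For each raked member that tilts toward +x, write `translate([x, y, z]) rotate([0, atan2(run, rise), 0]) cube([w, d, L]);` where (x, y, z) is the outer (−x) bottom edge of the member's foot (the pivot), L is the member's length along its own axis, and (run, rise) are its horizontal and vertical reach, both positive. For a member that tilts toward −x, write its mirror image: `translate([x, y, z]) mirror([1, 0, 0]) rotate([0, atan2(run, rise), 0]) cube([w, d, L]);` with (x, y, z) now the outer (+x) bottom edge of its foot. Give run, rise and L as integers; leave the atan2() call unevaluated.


translate([340, 0, 816]) cube([98, 922, 44]);
translate([0, 113, 0]) rotate([0, atan2(340, 816), 0]) cube([30, 55, 884]);
translate([778, 113, 0]) mirror([1, 0, 0]) rotate([0, atan2(340, 816), 0]) cube([30, 55, 884]);
translate([0, 754, 0]) rotate([0, atan2(340, 816), 0]) cube([30, 55, 884]);
translate([778, 754, 0]) mirror([1, 0, 0]) rotate([0, atan2(340, 816), 0]) cube([30, 55, 884]);
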